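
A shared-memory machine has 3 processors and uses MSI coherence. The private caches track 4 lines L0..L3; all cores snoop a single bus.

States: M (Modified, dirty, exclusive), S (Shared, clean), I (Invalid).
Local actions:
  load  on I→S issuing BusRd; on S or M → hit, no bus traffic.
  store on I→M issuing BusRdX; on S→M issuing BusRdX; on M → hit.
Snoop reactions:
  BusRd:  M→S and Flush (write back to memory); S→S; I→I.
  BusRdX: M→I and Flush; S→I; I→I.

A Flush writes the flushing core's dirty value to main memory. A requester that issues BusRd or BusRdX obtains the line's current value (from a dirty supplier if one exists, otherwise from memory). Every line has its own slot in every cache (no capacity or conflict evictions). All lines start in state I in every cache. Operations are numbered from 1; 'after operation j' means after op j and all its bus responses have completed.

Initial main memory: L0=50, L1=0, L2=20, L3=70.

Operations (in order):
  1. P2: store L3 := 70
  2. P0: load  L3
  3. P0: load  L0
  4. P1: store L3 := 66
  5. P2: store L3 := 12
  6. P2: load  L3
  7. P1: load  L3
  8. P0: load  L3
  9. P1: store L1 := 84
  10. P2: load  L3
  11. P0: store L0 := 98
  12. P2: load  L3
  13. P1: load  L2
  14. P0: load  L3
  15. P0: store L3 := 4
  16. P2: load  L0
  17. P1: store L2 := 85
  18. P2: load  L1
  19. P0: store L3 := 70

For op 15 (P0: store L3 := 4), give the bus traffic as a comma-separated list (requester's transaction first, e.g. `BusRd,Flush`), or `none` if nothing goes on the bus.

[1] P2: store L3 := 70 | P0:I, P1:I, P2:M(70) | bus: BusRdX
[2] P0: load  L3 | P0:S(70), P1:I, P2:S(70) | bus: BusRd,Flush
[3] P0: load  L0 | P0:S(50), P1:I, P2:I | bus: BusRd
[4] P1: store L3 := 66 | P0:I, P1:M(66), P2:I | bus: BusRdX
[5] P2: store L3 := 12 | P0:I, P1:I, P2:M(12) | bus: BusRdX,Flush
[6] P2: load  L3 | P0:I, P1:I, P2:M(12) | bus: none
[7] P1: load  L3 | P0:I, P1:S(12), P2:S(12) | bus: BusRd,Flush
[8] P0: load  L3 | P0:S(12), P1:S(12), P2:S(12) | bus: BusRd
[9] P1: store L1 := 84 | P0:I, P1:M(84), P2:I | bus: BusRdX
[10] P2: load  L3 | P0:S(12), P1:S(12), P2:S(12) | bus: none
[11] P0: store L0 := 98 | P0:M(98), P1:I, P2:I | bus: BusRdX
[12] P2: load  L3 | P0:S(12), P1:S(12), P2:S(12) | bus: none
[13] P1: load  L2 | P0:I, P1:S(20), P2:I | bus: BusRd
[14] P0: load  L3 | P0:S(12), P1:S(12), P2:S(12) | bus: none
[15] P0: store L3 := 4 | P0:M(4), P1:I, P2:I | bus: BusRdX
[16] P2: load  L0 | P0:S(98), P1:I, P2:S(98) | bus: BusRd,Flush
[17] P1: store L2 := 85 | P0:I, P1:M(85), P2:I | bus: BusRdX
[18] P2: load  L1 | P0:I, P1:S(84), P2:S(84) | bus: BusRd,Flush
[19] P0: store L3 := 70 | P0:M(70), P1:I, P2:I | bus: none

bus = BusRdX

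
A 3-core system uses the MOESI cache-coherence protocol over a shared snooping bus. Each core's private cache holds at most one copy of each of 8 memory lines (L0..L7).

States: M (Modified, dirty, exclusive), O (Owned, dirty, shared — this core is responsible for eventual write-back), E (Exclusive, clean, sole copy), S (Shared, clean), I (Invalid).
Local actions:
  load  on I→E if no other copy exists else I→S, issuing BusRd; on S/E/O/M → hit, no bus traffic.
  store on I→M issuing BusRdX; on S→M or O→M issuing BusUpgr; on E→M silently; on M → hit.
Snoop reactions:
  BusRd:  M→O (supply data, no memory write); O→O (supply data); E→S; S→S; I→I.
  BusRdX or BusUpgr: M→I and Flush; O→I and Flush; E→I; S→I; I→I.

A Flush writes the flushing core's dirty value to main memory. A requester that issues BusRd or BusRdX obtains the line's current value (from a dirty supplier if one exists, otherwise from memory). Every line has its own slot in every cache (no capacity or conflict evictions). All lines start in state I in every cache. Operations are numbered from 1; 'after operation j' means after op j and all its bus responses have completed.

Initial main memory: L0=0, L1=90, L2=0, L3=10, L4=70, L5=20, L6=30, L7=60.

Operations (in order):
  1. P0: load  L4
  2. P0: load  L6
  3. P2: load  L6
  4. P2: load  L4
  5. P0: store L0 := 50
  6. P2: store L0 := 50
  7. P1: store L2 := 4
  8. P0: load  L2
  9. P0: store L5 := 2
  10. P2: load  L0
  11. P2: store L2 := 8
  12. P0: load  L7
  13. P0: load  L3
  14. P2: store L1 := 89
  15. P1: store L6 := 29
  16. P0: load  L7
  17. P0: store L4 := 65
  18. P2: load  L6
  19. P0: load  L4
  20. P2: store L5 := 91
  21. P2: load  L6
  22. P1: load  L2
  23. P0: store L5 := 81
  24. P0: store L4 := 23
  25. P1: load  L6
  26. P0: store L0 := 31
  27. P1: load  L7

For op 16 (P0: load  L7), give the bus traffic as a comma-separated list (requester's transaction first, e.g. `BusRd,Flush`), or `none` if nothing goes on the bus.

bus = none

1. P0: load  L4  bus=[BusRd]  L4: P0=E P1=I P2=I  mem[L4]=70
2. P0: load  L6  bus=[BusRd]  L6: P0=E P1=I P2=I  mem[L6]=30
3. P2: load  L6  bus=[BusRd]  L6: P0=S P1=I P2=S  mem[L6]=30
4. P2: load  L4  bus=[BusRd]  L4: P0=S P1=I P2=S  mem[L4]=70
5. P0: store L0 := 50  bus=[BusRdX]  L0: P0=M P1=I P2=I  mem[L0]=0
6. P2: store L0 := 50  bus=[BusRdX,Flush]  L0: P0=I P1=I P2=M  mem[L0]=50
7. P1: store L2 := 4  bus=[BusRdX]  L2: P0=I P1=M P2=I  mem[L2]=0
8. P0: load  L2  bus=[BusRd]  L2: P0=S P1=O P2=I  mem[L2]=0
9. P0: store L5 := 2  bus=[BusRdX]  L5: P0=M P1=I P2=I  mem[L5]=20
10. P2: load  L0  bus=[-]  L0: P0=I P1=I P2=M  mem[L0]=50
11. P2: store L2 := 8  bus=[BusRdX,Flush]  L2: P0=I P1=I P2=M  mem[L2]=4
12. P0: load  L7  bus=[BusRd]  L7: P0=E P1=I P2=I  mem[L7]=60
13. P0: load  L3  bus=[BusRd]  L3: P0=E P1=I P2=I  mem[L3]=10
14. P2: store L1 := 89  bus=[BusRdX]  L1: P0=I P1=I P2=M  mem[L1]=90
15. P1: store L6 := 29  bus=[BusRdX]  L6: P0=I P1=M P2=I  mem[L6]=30
16. P0: load  L7  bus=[-]  L7: P0=E P1=I P2=I  mem[L7]=60
17. P0: store L4 := 65  bus=[BusUpgr]  L4: P0=M P1=I P2=I  mem[L4]=70
18. P2: load  L6  bus=[BusRd]  L6: P0=I P1=O P2=S  mem[L6]=30
19. P0: load  L4  bus=[-]  L4: P0=M P1=I P2=I  mem[L4]=70
20. P2: store L5 := 91  bus=[BusRdX,Flush]  L5: P0=I P1=I P2=M  mem[L5]=2
21. P2: load  L6  bus=[-]  L6: P0=I P1=O P2=S  mem[L6]=30
22. P1: load  L2  bus=[BusRd]  L2: P0=I P1=S P2=O  mem[L2]=4
23. P0: store L5 := 81  bus=[BusRdX,Flush]  L5: P0=M P1=I P2=I  mem[L5]=91
24. P0: store L4 := 23  bus=[-]  L4: P0=M P1=I P2=I  mem[L4]=70
25. P1: load  L6  bus=[-]  L6: P0=I P1=O P2=S  mem[L6]=30
26. P0: store L0 := 31  bus=[BusRdX,Flush]  L0: P0=M P1=I P2=I  mem[L0]=50
27. P1: load  L7  bus=[BusRd]  L7: P0=S P1=S P2=I  mem[L7]=60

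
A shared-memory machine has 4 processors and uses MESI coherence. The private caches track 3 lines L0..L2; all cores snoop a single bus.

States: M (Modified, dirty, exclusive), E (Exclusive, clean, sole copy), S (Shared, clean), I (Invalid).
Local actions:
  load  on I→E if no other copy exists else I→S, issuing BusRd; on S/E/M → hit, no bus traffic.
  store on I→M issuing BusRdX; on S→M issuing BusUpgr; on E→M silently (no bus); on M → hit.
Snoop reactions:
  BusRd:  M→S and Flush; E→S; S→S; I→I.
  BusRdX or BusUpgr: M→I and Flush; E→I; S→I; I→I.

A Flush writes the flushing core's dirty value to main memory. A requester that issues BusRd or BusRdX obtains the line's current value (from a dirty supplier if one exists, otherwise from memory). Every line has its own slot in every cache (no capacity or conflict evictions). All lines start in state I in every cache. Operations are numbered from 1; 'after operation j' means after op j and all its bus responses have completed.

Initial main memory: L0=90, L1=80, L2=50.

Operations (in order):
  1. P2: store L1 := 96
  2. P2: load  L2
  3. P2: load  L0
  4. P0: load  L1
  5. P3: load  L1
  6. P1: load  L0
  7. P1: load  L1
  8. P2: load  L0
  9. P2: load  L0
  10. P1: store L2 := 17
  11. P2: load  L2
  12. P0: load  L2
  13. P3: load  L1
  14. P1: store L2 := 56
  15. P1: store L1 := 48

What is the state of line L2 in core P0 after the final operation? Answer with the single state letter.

state = I

step 1: P2: store L1 := 96  ⟶  IIMI  (L1)  txn=BusRdX  M[L1]=80
step 2: P2: load  L2  ⟶  IIEI  (L2)  txn=BusRd  M[L2]=50
step 3: P2: load  L0  ⟶  IIEI  (L0)  txn=BusRd  M[L0]=90
step 4: P0: load  L1  ⟶  SISI  (L1)  txn=BusRd+Flush  M[L1]=96
step 5: P3: load  L1  ⟶  SISS  (L1)  txn=BusRd  M[L1]=96
step 6: P1: load  L0  ⟶  ISSI  (L0)  txn=BusRd  M[L0]=90
step 7: P1: load  L1  ⟶  SSSS  (L1)  txn=BusRd  M[L1]=96
step 8: P2: load  L0  ⟶  ISSI  (L0)  txn=∅  M[L0]=90
step 9: P2: load  L0  ⟶  ISSI  (L0)  txn=∅  M[L0]=90
step 10: P1: store L2 := 17  ⟶  IMII  (L2)  txn=BusRdX  M[L2]=50
step 11: P2: load  L2  ⟶  ISSI  (L2)  txn=BusRd+Flush  M[L2]=17
step 12: P0: load  L2  ⟶  SSSI  (L2)  txn=BusRd  M[L2]=17
step 13: P3: load  L1  ⟶  SSSS  (L1)  txn=∅  M[L1]=96
step 14: P1: store L2 := 56  ⟶  IMII  (L2)  txn=BusUpgr  M[L2]=17
step 15: P1: store L1 := 48  ⟶  IMII  (L1)  txn=BusUpgr  M[L1]=96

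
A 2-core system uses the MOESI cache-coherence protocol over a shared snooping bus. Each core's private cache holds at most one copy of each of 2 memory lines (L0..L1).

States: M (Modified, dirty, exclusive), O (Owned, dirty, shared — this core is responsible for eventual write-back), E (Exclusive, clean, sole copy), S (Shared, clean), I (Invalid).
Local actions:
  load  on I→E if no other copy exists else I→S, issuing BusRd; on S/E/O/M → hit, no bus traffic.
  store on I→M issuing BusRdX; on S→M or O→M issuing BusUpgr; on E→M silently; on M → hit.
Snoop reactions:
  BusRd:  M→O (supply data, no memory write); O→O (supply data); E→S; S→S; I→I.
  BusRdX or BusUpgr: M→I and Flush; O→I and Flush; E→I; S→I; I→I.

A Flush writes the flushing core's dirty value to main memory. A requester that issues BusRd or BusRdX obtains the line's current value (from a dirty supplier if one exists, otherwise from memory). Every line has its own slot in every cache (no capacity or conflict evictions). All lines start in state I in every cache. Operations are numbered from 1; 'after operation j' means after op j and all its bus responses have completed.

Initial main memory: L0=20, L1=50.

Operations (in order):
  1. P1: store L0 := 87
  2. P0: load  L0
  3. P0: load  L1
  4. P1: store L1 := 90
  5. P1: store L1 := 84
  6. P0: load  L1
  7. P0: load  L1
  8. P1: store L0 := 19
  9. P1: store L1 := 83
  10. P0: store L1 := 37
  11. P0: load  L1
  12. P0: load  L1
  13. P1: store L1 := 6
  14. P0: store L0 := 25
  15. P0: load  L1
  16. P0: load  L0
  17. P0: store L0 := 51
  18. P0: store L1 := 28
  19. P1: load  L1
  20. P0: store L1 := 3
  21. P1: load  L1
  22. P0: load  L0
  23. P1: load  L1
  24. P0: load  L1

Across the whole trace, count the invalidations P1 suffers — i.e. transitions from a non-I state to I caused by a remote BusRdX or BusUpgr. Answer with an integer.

step 1: P1: store L0 := 87  ⟶  IM  (L0)  txn=BusRdX  M[L0]=20
step 2: P0: load  L0  ⟶  SO  (L0)  txn=BusRd  M[L0]=20
step 3: P0: load  L1  ⟶  EI  (L1)  txn=BusRd  M[L1]=50
step 4: P1: store L1 := 90  ⟶  IM  (L1)  txn=BusRdX  M[L1]=50
step 5: P1: store L1 := 84  ⟶  IM  (L1)  txn=∅  M[L1]=50
step 6: P0: load  L1  ⟶  SO  (L1)  txn=BusRd  M[L1]=50
step 7: P0: load  L1  ⟶  SO  (L1)  txn=∅  M[L1]=50
step 8: P1: store L0 := 19  ⟶  IM  (L0)  txn=BusUpgr  M[L0]=20
step 9: P1: store L1 := 83  ⟶  IM  (L1)  txn=BusUpgr  M[L1]=50
step 10: P0: store L1 := 37  ⟶  MI  (L1)  txn=BusRdX+Flush  M[L1]=83
step 11: P0: load  L1  ⟶  MI  (L1)  txn=∅  M[L1]=83
step 12: P0: load  L1  ⟶  MI  (L1)  txn=∅  M[L1]=83
step 13: P1: store L1 := 6  ⟶  IM  (L1)  txn=BusRdX+Flush  M[L1]=37
step 14: P0: store L0 := 25  ⟶  MI  (L0)  txn=BusRdX+Flush  M[L0]=19
step 15: P0: load  L1  ⟶  SO  (L1)  txn=BusRd  M[L1]=37
step 16: P0: load  L0  ⟶  MI  (L0)  txn=∅  M[L0]=19
step 17: P0: store L0 := 51  ⟶  MI  (L0)  txn=∅  M[L0]=19
step 18: P0: store L1 := 28  ⟶  MI  (L1)  txn=BusUpgr+Flush  M[L1]=6
step 19: P1: load  L1  ⟶  OS  (L1)  txn=BusRd  M[L1]=6
step 20: P0: store L1 := 3  ⟶  MI  (L1)  txn=BusUpgr  M[L1]=6
step 21: P1: load  L1  ⟶  OS  (L1)  txn=BusRd  M[L1]=6
step 22: P0: load  L0  ⟶  MI  (L0)  txn=∅  M[L0]=19
step 23: P1: load  L1  ⟶  OS  (L1)  txn=∅  M[L1]=6
step 24: P0: load  L1  ⟶  OS  (L1)  txn=∅  M[L1]=6

invalidations = 4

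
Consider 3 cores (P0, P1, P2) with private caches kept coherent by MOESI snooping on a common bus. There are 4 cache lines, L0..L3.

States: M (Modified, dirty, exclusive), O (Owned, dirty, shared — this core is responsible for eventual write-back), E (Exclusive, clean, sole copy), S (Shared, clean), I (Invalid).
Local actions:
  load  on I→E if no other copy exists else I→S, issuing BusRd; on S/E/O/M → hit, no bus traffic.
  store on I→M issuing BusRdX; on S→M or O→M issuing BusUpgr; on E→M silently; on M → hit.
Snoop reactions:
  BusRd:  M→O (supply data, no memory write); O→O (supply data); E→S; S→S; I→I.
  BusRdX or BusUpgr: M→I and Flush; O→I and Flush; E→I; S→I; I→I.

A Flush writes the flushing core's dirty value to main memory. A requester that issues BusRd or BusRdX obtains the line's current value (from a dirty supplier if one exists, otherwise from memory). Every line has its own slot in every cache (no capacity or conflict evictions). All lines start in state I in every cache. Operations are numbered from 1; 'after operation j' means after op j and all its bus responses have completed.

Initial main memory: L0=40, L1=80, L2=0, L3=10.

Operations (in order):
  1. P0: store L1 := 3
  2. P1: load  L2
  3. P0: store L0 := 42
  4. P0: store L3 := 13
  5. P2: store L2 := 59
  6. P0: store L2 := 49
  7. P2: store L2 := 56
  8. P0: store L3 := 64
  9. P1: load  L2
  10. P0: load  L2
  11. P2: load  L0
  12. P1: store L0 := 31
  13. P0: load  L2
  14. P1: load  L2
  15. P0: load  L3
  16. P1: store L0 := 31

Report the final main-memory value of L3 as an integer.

  op1 P0: store L1 := 3 → M/I/I on L1; bus BusRdX; mem=80
  op2 P1: load  L2 → I/E/I on L2; bus BusRd; mem=0
  op3 P0: store L0 := 42 → M/I/I on L0; bus BusRdX; mem=40
  op4 P0: store L3 := 13 → M/I/I on L3; bus BusRdX; mem=10
  op5 P2: store L2 := 59 → I/I/M on L2; bus BusRdX; mem=0
  op6 P0: store L2 := 49 → M/I/I on L2; bus BusRdX Flush; mem=59
  op7 P2: store L2 := 56 → I/I/M on L2; bus BusRdX Flush; mem=49
  op8 P0: store L3 := 64 → M/I/I on L3; bus (none); mem=10
  op9 P1: load  L2 → I/S/O on L2; bus BusRd; mem=49
  op10 P0: load  L2 → S/S/O on L2; bus BusRd; mem=49
  op11 P2: load  L0 → O/I/S on L0; bus BusRd; mem=40
  op12 P1: store L0 := 31 → I/M/I on L0; bus BusRdX Flush; mem=42
  op13 P0: load  L2 → S/S/O on L2; bus (none); mem=49
  op14 P1: load  L2 → S/S/O on L2; bus (none); mem=49
  op15 P0: load  L3 → M/I/I on L3; bus (none); mem=10
  op16 P1: store L0 := 31 → I/M/I on L0; bus (none); mem=42

memory[L3] = 10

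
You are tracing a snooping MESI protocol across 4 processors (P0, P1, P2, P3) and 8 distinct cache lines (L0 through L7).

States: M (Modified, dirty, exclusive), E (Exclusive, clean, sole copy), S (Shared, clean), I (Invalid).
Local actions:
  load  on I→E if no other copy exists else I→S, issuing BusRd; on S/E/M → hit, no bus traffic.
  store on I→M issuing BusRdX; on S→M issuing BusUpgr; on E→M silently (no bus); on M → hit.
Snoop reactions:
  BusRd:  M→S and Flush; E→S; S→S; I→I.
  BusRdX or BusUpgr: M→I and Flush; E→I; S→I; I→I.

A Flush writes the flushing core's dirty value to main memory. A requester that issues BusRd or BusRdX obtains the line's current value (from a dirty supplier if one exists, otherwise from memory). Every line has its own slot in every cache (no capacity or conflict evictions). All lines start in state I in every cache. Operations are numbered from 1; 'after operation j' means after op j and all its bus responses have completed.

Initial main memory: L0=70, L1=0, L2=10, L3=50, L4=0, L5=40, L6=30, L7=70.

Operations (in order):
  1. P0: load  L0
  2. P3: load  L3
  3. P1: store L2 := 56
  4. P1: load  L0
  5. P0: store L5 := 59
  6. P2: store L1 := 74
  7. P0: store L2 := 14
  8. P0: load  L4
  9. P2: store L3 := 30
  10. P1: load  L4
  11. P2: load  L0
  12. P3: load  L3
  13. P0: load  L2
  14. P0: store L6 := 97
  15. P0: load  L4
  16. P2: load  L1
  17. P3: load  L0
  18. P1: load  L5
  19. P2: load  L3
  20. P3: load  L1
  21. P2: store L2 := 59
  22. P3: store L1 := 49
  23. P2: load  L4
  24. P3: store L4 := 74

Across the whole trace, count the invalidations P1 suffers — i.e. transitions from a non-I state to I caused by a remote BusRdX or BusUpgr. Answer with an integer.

  op1 P0: load  L0 → E/I/I/I on L0; bus BusRd; mem=70
  op2 P3: load  L3 → I/I/I/E on L3; bus BusRd; mem=50
  op3 P1: store L2 := 56 → I/M/I/I on L2; bus BusRdX; mem=10
  op4 P1: load  L0 → S/S/I/I on L0; bus BusRd; mem=70
  op5 P0: store L5 := 59 → M/I/I/I on L5; bus BusRdX; mem=40
  op6 P2: store L1 := 74 → I/I/M/I on L1; bus BusRdX; mem=0
  op7 P0: store L2 := 14 → M/I/I/I on L2; bus BusRdX Flush; mem=56
  op8 P0: load  L4 → E/I/I/I on L4; bus BusRd; mem=0
  op9 P2: store L3 := 30 → I/I/M/I on L3; bus BusRdX; mem=50
  op10 P1: load  L4 → S/S/I/I on L4; bus BusRd; mem=0
  op11 P2: load  L0 → S/S/S/I on L0; bus BusRd; mem=70
  op12 P3: load  L3 → I/I/S/S on L3; bus BusRd Flush; mem=30
  op13 P0: load  L2 → M/I/I/I on L2; bus (none); mem=56
  op14 P0: store L6 := 97 → M/I/I/I on L6; bus BusRdX; mem=30
  op15 P0: load  L4 → S/S/I/I on L4; bus (none); mem=0
  op16 P2: load  L1 → I/I/M/I on L1; bus (none); mem=0
  op17 P3: load  L0 → S/S/S/S on L0; bus BusRd; mem=70
  op18 P1: load  L5 → S/S/I/I on L5; bus BusRd Flush; mem=59
  op19 P2: load  L3 → I/I/S/S on L3; bus (none); mem=30
  op20 P3: load  L1 → I/I/S/S on L1; bus BusRd Flush; mem=74
  op21 P2: store L2 := 59 → I/I/M/I on L2; bus BusRdX Flush; mem=14
  op22 P3: store L1 := 49 → I/I/I/M on L1; bus BusUpgr; mem=74
  op23 P2: load  L4 → S/S/S/I on L4; bus BusRd; mem=0
  op24 P3: store L4 := 74 → I/I/I/M on L4; bus BusRdX; mem=0

invalidations = 2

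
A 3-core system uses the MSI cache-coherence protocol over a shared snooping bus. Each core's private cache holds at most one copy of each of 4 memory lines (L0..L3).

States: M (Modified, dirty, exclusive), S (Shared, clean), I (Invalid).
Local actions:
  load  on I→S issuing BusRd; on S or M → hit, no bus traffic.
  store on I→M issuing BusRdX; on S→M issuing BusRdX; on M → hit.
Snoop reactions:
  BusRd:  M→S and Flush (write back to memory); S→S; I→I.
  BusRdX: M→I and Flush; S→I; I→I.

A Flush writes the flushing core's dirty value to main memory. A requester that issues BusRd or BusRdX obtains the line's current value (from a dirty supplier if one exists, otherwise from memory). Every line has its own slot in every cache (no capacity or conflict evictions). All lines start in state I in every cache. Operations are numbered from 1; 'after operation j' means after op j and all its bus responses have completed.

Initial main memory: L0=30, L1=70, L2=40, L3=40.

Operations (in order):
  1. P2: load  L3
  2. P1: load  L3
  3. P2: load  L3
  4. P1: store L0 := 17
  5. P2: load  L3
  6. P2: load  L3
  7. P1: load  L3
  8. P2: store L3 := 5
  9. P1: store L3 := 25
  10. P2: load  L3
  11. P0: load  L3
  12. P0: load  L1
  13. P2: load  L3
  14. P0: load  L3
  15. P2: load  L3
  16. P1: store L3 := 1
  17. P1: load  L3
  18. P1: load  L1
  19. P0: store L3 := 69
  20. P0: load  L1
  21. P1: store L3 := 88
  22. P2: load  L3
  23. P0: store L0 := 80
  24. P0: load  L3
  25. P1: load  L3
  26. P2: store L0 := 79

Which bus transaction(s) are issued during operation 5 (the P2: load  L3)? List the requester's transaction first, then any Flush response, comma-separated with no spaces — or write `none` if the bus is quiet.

bus = none

1. P2: load  L3  bus=[BusRd]  L3: P0=I P1=I P2=S  mem[L3]=40
2. P1: load  L3  bus=[BusRd]  L3: P0=I P1=S P2=S  mem[L3]=40
3. P2: load  L3  bus=[-]  L3: P0=I P1=S P2=S  mem[L3]=40
4. P1: store L0 := 17  bus=[BusRdX]  L0: P0=I P1=M P2=I  mem[L0]=30
5. P2: load  L3  bus=[-]  L3: P0=I P1=S P2=S  mem[L3]=40
6. P2: load  L3  bus=[-]  L3: P0=I P1=S P2=S  mem[L3]=40
7. P1: load  L3  bus=[-]  L3: P0=I P1=S P2=S  mem[L3]=40
8. P2: store L3 := 5  bus=[BusRdX]  L3: P0=I P1=I P2=M  mem[L3]=40
9. P1: store L3 := 25  bus=[BusRdX,Flush]  L3: P0=I P1=M P2=I  mem[L3]=5
10. P2: load  L3  bus=[BusRd,Flush]  L3: P0=I P1=S P2=S  mem[L3]=25
11. P0: load  L3  bus=[BusRd]  L3: P0=S P1=S P2=S  mem[L3]=25
12. P0: load  L1  bus=[BusRd]  L1: P0=S P1=I P2=I  mem[L1]=70
13. P2: load  L3  bus=[-]  L3: P0=S P1=S P2=S  mem[L3]=25
14. P0: load  L3  bus=[-]  L3: P0=S P1=S P2=S  mem[L3]=25
15. P2: load  L3  bus=[-]  L3: P0=S P1=S P2=S  mem[L3]=25
16. P1: store L3 := 1  bus=[BusRdX]  L3: P0=I P1=M P2=I  mem[L3]=25
17. P1: load  L3  bus=[-]  L3: P0=I P1=M P2=I  mem[L3]=25
18. P1: load  L1  bus=[BusRd]  L1: P0=S P1=S P2=I  mem[L1]=70
19. P0: store L3 := 69  bus=[BusRdX,Flush]  L3: P0=M P1=I P2=I  mem[L3]=1
20. P0: load  L1  bus=[-]  L1: P0=S P1=S P2=I  mem[L1]=70
21. P1: store L3 := 88  bus=[BusRdX,Flush]  L3: P0=I P1=M P2=I  mem[L3]=69
22. P2: load  L3  bus=[BusRd,Flush]  L3: P0=I P1=S P2=S  mem[L3]=88
23. P0: store L0 := 80  bus=[BusRdX,Flush]  L0: P0=M P1=I P2=I  mem[L0]=17
24. P0: load  L3  bus=[BusRd]  L3: P0=S P1=S P2=S  mem[L3]=88
25. P1: load  L3  bus=[-]  L3: P0=S P1=S P2=S  mem[L3]=88
26. P2: store L0 := 79  bus=[BusRdX,Flush]  L0: P0=I P1=I P2=M  mem[L0]=80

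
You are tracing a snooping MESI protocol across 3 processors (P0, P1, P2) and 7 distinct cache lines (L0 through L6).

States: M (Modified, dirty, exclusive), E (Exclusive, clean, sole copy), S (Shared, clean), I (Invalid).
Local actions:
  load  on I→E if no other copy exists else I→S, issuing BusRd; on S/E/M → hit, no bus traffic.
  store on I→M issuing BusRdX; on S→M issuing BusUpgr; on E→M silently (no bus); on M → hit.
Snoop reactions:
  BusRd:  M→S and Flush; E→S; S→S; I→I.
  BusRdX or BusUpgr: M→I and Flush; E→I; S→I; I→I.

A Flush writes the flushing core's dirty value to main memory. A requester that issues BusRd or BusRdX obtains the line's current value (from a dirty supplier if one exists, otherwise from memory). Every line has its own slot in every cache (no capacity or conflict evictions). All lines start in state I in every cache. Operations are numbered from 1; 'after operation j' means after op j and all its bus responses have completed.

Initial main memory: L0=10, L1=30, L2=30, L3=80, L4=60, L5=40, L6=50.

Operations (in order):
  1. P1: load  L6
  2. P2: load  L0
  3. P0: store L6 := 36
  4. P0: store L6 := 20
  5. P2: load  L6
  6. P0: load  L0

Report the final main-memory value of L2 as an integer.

memory[L2] = 30

1. P1: load  L6  bus=[BusRd]  L6: P0=I P1=E P2=I  mem[L6]=50
2. P2: load  L0  bus=[BusRd]  L0: P0=I P1=I P2=E  mem[L0]=10
3. P0: store L6 := 36  bus=[BusRdX]  L6: P0=M P1=I P2=I  mem[L6]=50
4. P0: store L6 := 20  bus=[-]  L6: P0=M P1=I P2=I  mem[L6]=50
5. P2: load  L6  bus=[BusRd,Flush]  L6: P0=S P1=I P2=S  mem[L6]=20
6. P0: load  L0  bus=[BusRd]  L0: P0=S P1=I P2=S  mem[L0]=10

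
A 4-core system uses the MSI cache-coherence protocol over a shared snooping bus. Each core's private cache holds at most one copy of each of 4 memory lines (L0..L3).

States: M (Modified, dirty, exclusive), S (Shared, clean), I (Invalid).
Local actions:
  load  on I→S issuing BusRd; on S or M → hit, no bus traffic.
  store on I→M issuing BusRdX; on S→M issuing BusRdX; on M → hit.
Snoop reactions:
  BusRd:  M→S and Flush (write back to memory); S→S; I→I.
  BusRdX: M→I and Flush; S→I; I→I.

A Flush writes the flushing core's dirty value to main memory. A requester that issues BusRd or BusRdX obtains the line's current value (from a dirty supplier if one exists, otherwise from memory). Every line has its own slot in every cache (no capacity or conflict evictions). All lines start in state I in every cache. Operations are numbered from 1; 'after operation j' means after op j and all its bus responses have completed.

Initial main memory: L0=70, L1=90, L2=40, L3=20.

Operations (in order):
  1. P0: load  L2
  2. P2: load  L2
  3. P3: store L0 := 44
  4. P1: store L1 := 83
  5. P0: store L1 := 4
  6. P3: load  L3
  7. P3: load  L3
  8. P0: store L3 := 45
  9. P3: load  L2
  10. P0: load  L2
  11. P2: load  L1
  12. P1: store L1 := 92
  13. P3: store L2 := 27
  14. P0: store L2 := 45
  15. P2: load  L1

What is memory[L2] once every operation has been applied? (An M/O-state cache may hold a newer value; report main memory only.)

memory[L2] = 27

[1] P0: load  L2 | P0:S(40), P1:I, P2:I, P3:I | bus: BusRd
[2] P2: load  L2 | P0:S(40), P1:I, P2:S(40), P3:I | bus: BusRd
[3] P3: store L0 := 44 | P0:I, P1:I, P2:I, P3:M(44) | bus: BusRdX
[4] P1: store L1 := 83 | P0:I, P1:M(83), P2:I, P3:I | bus: BusRdX
[5] P0: store L1 := 4 | P0:M(4), P1:I, P2:I, P3:I | bus: BusRdX,Flush
[6] P3: load  L3 | P0:I, P1:I, P2:I, P3:S(20) | bus: BusRd
[7] P3: load  L3 | P0:I, P1:I, P2:I, P3:S(20) | bus: none
[8] P0: store L3 := 45 | P0:M(45), P1:I, P2:I, P3:I | bus: BusRdX
[9] P3: load  L2 | P0:S(40), P1:I, P2:S(40), P3:S(40) | bus: BusRd
[10] P0: load  L2 | P0:S(40), P1:I, P2:S(40), P3:S(40) | bus: none
[11] P2: load  L1 | P0:S(4), P1:I, P2:S(4), P3:I | bus: BusRd,Flush
[12] P1: store L1 := 92 | P0:I, P1:M(92), P2:I, P3:I | bus: BusRdX
[13] P3: store L2 := 27 | P0:I, P1:I, P2:I, P3:M(27) | bus: BusRdX
[14] P0: store L2 := 45 | P0:M(45), P1:I, P2:I, P3:I | bus: BusRdX,Flush
[15] P2: load  L1 | P0:I, P1:S(92), P2:S(92), P3:I | bus: BusRd,Flush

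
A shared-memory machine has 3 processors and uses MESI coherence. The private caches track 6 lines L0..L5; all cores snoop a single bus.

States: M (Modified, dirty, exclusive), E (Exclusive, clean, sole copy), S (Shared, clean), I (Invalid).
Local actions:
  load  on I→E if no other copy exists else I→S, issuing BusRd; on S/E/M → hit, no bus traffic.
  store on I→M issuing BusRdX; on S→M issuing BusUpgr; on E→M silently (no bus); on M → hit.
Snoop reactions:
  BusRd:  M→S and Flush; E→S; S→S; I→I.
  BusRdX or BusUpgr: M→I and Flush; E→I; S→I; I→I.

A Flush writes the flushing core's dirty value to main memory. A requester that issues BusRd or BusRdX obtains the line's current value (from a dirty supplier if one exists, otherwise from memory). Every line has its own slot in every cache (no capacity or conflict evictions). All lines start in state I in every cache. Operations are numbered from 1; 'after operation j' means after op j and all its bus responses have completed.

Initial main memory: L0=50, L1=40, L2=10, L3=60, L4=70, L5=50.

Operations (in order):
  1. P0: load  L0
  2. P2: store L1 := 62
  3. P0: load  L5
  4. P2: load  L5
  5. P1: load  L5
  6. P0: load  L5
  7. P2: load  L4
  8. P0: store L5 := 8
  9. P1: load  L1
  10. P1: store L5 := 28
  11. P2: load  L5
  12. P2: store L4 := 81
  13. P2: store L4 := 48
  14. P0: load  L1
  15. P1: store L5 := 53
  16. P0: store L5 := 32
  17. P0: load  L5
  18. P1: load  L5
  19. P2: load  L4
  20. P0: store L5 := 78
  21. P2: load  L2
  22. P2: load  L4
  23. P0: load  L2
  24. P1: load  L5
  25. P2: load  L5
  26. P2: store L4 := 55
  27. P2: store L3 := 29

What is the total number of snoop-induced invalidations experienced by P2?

invalidations = 2

[1] P0: load  L0 | P0:E(50), P1:I, P2:I | bus: BusRd
[2] P2: store L1 := 62 | P0:I, P1:I, P2:M(62) | bus: BusRdX
[3] P0: load  L5 | P0:E(50), P1:I, P2:I | bus: BusRd
[4] P2: load  L5 | P0:S(50), P1:I, P2:S(50) | bus: BusRd
[5] P1: load  L5 | P0:S(50), P1:S(50), P2:S(50) | bus: BusRd
[6] P0: load  L5 | P0:S(50), P1:S(50), P2:S(50) | bus: none
[7] P2: load  L4 | P0:I, P1:I, P2:E(70) | bus: BusRd
[8] P0: store L5 := 8 | P0:M(8), P1:I, P2:I | bus: BusUpgr
[9] P1: load  L1 | P0:I, P1:S(62), P2:S(62) | bus: BusRd,Flush
[10] P1: store L5 := 28 | P0:I, P1:M(28), P2:I | bus: BusRdX,Flush
[11] P2: load  L5 | P0:I, P1:S(28), P2:S(28) | bus: BusRd,Flush
[12] P2: store L4 := 81 | P0:I, P1:I, P2:M(81) | bus: none
[13] P2: store L4 := 48 | P0:I, P1:I, P2:M(48) | bus: none
[14] P0: load  L1 | P0:S(62), P1:S(62), P2:S(62) | bus: BusRd
[15] P1: store L5 := 53 | P0:I, P1:M(53), P2:I | bus: BusUpgr
[16] P0: store L5 := 32 | P0:M(32), P1:I, P2:I | bus: BusRdX,Flush
[17] P0: load  L5 | P0:M(32), P1:I, P2:I | bus: none
[18] P1: load  L5 | P0:S(32), P1:S(32), P2:I | bus: BusRd,Flush
[19] P2: load  L4 | P0:I, P1:I, P2:M(48) | bus: none
[20] P0: store L5 := 78 | P0:M(78), P1:I, P2:I | bus: BusUpgr
[21] P2: load  L2 | P0:I, P1:I, P2:E(10) | bus: BusRd
[22] P2: load  L4 | P0:I, P1:I, P2:M(48) | bus: none
[23] P0: load  L2 | P0:S(10), P1:I, P2:S(10) | bus: BusRd
[24] P1: load  L5 | P0:S(78), P1:S(78), P2:I | bus: BusRd,Flush
[25] P2: load  L5 | P0:S(78), P1:S(78), P2:S(78) | bus: BusRd
[26] P2: store L4 := 55 | P0:I, P1:I, P2:M(55) | bus: none
[27] P2: store L3 := 29 | P0:I, P1:I, P2:M(29) | bus: BusRdX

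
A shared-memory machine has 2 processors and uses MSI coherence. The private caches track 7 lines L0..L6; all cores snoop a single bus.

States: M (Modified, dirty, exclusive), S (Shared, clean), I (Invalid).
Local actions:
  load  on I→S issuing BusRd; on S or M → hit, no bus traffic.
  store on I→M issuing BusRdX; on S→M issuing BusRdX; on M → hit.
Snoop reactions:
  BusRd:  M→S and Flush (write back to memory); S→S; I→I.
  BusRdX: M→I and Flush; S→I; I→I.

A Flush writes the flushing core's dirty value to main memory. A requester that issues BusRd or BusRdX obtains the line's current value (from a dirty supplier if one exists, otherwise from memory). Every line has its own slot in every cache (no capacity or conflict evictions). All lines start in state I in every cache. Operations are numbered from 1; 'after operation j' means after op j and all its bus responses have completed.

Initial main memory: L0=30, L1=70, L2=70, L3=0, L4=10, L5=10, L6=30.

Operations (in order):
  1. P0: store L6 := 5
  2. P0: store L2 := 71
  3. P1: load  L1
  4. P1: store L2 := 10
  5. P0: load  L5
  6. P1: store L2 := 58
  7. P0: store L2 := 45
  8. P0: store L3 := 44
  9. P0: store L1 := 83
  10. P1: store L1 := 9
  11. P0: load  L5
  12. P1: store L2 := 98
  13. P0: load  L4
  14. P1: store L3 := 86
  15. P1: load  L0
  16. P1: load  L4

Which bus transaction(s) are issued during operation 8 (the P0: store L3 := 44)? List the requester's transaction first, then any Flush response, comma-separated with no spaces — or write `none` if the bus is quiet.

  op1 P0: store L6 := 5 → M/I on L6; bus BusRdX; mem=30
  op2 P0: store L2 := 71 → M/I on L2; bus BusRdX; mem=70
  op3 P1: load  L1 → I/S on L1; bus BusRd; mem=70
  op4 P1: store L2 := 10 → I/M on L2; bus BusRdX Flush; mem=71
  op5 P0: load  L5 → S/I on L5; bus BusRd; mem=10
  op6 P1: store L2 := 58 → I/M on L2; bus (none); mem=71
  op7 P0: store L2 := 45 → M/I on L2; bus BusRdX Flush; mem=58
  op8 P0: store L3 := 44 → M/I on L3; bus BusRdX; mem=0
  op9 P0: store L1 := 83 → M/I on L1; bus BusRdX; mem=70
  op10 P1: store L1 := 9 → I/M on L1; bus BusRdX Flush; mem=83
  op11 P0: load  L5 → S/I on L5; bus (none); mem=10
  op12 P1: store L2 := 98 → I/M on L2; bus BusRdX Flush; mem=45
  op13 P0: load  L4 → S/I on L4; bus BusRd; mem=10
  op14 P1: store L3 := 86 → I/M on L3; bus BusRdX Flush; mem=44
  op15 P1: load  L0 → I/S on L0; bus BusRd; mem=30
  op16 P1: load  L4 → S/S on L4; bus BusRd; mem=10

bus = BusRdX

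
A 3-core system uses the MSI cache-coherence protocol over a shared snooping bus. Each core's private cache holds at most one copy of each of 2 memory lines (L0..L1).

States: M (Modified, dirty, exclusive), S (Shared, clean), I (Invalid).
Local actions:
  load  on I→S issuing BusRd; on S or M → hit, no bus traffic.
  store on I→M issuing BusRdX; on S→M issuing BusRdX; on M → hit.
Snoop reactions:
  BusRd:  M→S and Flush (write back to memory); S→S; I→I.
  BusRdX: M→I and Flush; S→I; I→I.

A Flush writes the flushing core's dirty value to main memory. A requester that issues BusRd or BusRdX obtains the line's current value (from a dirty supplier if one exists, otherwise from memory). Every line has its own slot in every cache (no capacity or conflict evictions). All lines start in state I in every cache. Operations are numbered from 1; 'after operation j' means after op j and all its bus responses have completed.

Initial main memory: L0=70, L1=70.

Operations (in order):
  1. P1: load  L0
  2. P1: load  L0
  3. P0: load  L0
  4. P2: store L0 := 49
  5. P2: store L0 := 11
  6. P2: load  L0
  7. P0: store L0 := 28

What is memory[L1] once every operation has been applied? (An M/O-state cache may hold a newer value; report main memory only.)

memory[L1] = 70

[1] P1: load  L0 | P0:I, P1:S(70), P2:I | bus: BusRd
[2] P1: load  L0 | P0:I, P1:S(70), P2:I | bus: none
[3] P0: load  L0 | P0:S(70), P1:S(70), P2:I | bus: BusRd
[4] P2: store L0 := 49 | P0:I, P1:I, P2:M(49) | bus: BusRdX
[5] P2: store L0 := 11 | P0:I, P1:I, P2:M(11) | bus: none
[6] P2: load  L0 | P0:I, P1:I, P2:M(11) | bus: none
[7] P0: store L0 := 28 | P0:M(28), P1:I, P2:I | bus: BusRdX,Flush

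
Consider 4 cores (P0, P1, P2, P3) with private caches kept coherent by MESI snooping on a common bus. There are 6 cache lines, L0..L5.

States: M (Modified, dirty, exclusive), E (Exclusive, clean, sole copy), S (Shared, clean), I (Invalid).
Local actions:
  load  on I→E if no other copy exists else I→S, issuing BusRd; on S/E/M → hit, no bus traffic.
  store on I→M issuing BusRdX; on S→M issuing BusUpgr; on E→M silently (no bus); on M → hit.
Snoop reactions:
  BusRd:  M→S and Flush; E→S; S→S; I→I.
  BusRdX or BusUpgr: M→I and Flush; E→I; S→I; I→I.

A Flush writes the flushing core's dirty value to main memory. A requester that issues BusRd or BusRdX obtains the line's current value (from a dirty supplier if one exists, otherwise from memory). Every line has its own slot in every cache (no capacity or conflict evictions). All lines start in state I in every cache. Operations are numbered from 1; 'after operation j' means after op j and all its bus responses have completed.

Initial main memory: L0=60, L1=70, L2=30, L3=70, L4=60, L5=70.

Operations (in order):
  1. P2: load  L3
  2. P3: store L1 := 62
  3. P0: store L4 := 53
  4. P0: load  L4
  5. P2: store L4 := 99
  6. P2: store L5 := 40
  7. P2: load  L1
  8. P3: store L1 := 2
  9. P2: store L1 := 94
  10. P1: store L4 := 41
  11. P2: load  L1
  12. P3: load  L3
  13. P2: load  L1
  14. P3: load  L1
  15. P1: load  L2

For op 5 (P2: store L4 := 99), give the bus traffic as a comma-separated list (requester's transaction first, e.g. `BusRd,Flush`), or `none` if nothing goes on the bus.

1. P2: load  L3  bus=[BusRd]  L3: P0=I P1=I P2=E P3=I  mem[L3]=70
2. P3: store L1 := 62  bus=[BusRdX]  L1: P0=I P1=I P2=I P3=M  mem[L1]=70
3. P0: store L4 := 53  bus=[BusRdX]  L4: P0=M P1=I P2=I P3=I  mem[L4]=60
4. P0: load  L4  bus=[-]  L4: P0=M P1=I P2=I P3=I  mem[L4]=60
5. P2: store L4 := 99  bus=[BusRdX,Flush]  L4: P0=I P1=I P2=M P3=I  mem[L4]=53
6. P2: store L5 := 40  bus=[BusRdX]  L5: P0=I P1=I P2=M P3=I  mem[L5]=70
7. P2: load  L1  bus=[BusRd,Flush]  L1: P0=I P1=I P2=S P3=S  mem[L1]=62
8. P3: store L1 := 2  bus=[BusUpgr]  L1: P0=I P1=I P2=I P3=M  mem[L1]=62
9. P2: store L1 := 94  bus=[BusRdX,Flush]  L1: P0=I P1=I P2=M P3=I  mem[L1]=2
10. P1: store L4 := 41  bus=[BusRdX,Flush]  L4: P0=I P1=M P2=I P3=I  mem[L4]=99
11. P2: load  L1  bus=[-]  L1: P0=I P1=I P2=M P3=I  mem[L1]=2
12. P3: load  L3  bus=[BusRd]  L3: P0=I P1=I P2=S P3=S  mem[L3]=70
13. P2: load  L1  bus=[-]  L1: P0=I P1=I P2=M P3=I  mem[L1]=2
14. P3: load  L1  bus=[BusRd,Flush]  L1: P0=I P1=I P2=S P3=S  mem[L1]=94
15. P1: load  L2  bus=[BusRd]  L2: P0=I P1=E P2=I P3=I  mem[L2]=30

bus = BusRdX,Flush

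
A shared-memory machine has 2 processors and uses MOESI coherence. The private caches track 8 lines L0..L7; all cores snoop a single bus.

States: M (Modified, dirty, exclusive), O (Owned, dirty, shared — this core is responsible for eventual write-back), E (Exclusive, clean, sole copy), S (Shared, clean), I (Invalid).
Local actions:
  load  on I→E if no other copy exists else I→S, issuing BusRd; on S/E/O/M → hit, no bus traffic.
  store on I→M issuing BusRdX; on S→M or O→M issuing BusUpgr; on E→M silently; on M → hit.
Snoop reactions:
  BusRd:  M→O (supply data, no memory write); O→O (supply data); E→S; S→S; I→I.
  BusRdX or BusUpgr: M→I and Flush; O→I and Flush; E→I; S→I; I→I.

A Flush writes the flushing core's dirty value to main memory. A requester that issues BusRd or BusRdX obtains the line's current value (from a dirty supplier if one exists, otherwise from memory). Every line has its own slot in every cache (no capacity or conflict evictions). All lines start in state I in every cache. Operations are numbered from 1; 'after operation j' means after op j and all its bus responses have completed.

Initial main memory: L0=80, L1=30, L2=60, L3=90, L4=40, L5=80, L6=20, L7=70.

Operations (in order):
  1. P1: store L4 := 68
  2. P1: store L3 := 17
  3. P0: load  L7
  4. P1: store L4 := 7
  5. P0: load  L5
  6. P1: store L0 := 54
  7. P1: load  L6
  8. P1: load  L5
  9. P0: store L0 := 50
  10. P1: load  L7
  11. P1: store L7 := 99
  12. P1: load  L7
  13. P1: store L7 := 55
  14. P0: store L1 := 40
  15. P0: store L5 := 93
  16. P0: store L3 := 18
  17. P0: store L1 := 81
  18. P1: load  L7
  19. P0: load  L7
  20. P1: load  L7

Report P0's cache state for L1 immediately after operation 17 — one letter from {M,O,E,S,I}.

state = M

[1] P1: store L4 := 68 | P0:I, P1:M(68) | bus: BusRdX
[2] P1: store L3 := 17 | P0:I, P1:M(17) | bus: BusRdX
[3] P0: load  L7 | P0:E(70), P1:I | bus: BusRd
[4] P1: store L4 := 7 | P0:I, P1:M(7) | bus: none
[5] P0: load  L5 | P0:E(80), P1:I | bus: BusRd
[6] P1: store L0 := 54 | P0:I, P1:M(54) | bus: BusRdX
[7] P1: load  L6 | P0:I, P1:E(20) | bus: BusRd
[8] P1: load  L5 | P0:S(80), P1:S(80) | bus: BusRd
[9] P0: store L0 := 50 | P0:M(50), P1:I | bus: BusRdX,Flush
[10] P1: load  L7 | P0:S(70), P1:S(70) | bus: BusRd
[11] P1: store L7 := 99 | P0:I, P1:M(99) | bus: BusUpgr
[12] P1: load  L7 | P0:I, P1:M(99) | bus: none
[13] P1: store L7 := 55 | P0:I, P1:M(55) | bus: none
[14] P0: store L1 := 40 | P0:M(40), P1:I | bus: BusRdX
[15] P0: store L5 := 93 | P0:M(93), P1:I | bus: BusUpgr
[16] P0: store L3 := 18 | P0:M(18), P1:I | bus: BusRdX,Flush
[17] P0: store L1 := 81 | P0:M(81), P1:I | bus: none
[18] P1: load  L7 | P0:I, P1:M(55) | bus: none
[19] P0: load  L7 | P0:S(55), P1:O(55) | bus: BusRd
[20] P1: load  L7 | P0:S(55), P1:O(55) | bus: none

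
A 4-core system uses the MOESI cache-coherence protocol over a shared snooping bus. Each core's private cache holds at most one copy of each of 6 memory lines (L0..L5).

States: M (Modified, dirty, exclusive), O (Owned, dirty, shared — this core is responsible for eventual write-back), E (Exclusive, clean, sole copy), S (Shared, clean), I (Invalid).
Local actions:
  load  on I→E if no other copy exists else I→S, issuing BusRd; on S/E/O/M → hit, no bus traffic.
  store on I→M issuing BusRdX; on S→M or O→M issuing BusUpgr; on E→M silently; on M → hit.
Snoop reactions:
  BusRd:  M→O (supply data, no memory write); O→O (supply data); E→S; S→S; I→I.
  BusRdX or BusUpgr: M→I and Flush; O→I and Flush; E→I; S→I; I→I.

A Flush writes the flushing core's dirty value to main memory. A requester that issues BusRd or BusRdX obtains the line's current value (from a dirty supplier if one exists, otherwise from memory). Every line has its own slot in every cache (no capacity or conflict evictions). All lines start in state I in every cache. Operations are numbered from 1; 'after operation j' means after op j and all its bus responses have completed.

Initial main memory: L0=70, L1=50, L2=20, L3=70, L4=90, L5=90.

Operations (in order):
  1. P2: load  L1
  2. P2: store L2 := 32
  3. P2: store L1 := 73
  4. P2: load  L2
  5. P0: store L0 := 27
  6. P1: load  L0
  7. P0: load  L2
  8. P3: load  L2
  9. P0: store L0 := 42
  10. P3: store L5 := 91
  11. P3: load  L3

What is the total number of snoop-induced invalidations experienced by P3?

invalidations = 0

  op1 P2: load  L1 → I/I/E/I on L1; bus BusRd; mem=50
  op2 P2: store L2 := 32 → I/I/M/I on L2; bus BusRdX; mem=20
  op3 P2: store L1 := 73 → I/I/M/I on L1; bus (none); mem=50
  op4 P2: load  L2 → I/I/M/I on L2; bus (none); mem=20
  op5 P0: store L0 := 27 → M/I/I/I on L0; bus BusRdX; mem=70
  op6 P1: load  L0 → O/S/I/I on L0; bus BusRd; mem=70
  op7 P0: load  L2 → S/I/O/I on L2; bus BusRd; mem=20
  op8 P3: load  L2 → S/I/O/S on L2; bus BusRd; mem=20
  op9 P0: store L0 := 42 → M/I/I/I on L0; bus BusUpgr; mem=70
  op10 P3: store L5 := 91 → I/I/I/M on L5; bus BusRdX; mem=90
  op11 P3: load  L3 → I/I/I/E on L3; bus BusRd; mem=70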